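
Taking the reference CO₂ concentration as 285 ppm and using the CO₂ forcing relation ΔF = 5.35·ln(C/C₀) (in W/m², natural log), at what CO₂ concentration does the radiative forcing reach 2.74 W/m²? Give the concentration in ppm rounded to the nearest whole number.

C ≈ 476 ppm

Set 5.35 ln(C/285) = 2.74, so ln(C/285) = 2.74/5.35 = 0.51215.
Then C/285 = e^0.51215 = 1.66888, giving C = 285 × 1.66888 = 475.63 ppm.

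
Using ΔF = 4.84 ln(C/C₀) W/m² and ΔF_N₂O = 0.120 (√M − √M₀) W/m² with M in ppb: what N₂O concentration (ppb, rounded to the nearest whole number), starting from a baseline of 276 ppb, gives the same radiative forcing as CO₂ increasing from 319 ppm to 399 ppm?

M ≈ 657 ppb

CO₂ forcing: 4.84 × ln(399/319) = 4.84 × 0.223770 = 1.08305 W/m².
Set 0.120(√M − √276) = 1.08305: √M = 1.08305/0.120 + √276 = 9.0254 + 16.6132 = 25.6386.
M = (25.6386)² = 657.34 ppb.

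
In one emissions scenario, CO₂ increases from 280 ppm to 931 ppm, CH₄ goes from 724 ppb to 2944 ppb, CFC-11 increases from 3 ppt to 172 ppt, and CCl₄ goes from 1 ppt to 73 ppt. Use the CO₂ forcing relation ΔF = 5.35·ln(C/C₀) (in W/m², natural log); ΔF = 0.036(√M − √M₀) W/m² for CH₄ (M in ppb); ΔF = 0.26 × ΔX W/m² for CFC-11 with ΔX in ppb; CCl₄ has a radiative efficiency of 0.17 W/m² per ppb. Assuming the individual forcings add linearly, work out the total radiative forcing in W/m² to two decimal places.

ΔF = 7.47 W/m²

CO₂: 5.35 × ln(931/280) = 5.35 × ln(3.32500) = 5.35 × 1.20147 = 6.4279 W/m².
CH₄: 0.036 × (√2944 − √724) = 0.036 × (54.2586 − 26.9072) = 0.036 × 27.3514 = 0.9847 W/m².
CFC-11: Δ = 172 − 3 = 169 ppt = 0.169 ppb; ΔF = 0.26 × 0.169 = 0.0439 W/m².
CCl₄: Δ = 73 − 1 = 72 ppt = 0.072 ppb; ΔF = 0.17 × 0.072 = 0.0122 W/m².
Total ΔF = 6.4279 + 0.9847 + 0.0439 + 0.0122 = 7.4687 W/m².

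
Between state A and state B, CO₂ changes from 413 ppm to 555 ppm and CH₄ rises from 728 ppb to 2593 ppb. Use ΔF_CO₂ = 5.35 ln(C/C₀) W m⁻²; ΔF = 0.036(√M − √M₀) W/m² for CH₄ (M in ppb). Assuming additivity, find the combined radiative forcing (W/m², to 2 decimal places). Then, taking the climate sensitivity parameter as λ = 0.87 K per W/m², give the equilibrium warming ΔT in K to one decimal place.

ΔF = 2.44 W/m²; ΔT = 2.1 K

CO₂: 5.35 × ln(555/413) = 5.35 × ln(1.34383) = 5.35 × 0.29552 = 1.5810 W/m².
CH₄: 0.036 × (√2593 − √728) = 0.036 × (50.9215 − 26.9815) = 0.036 × 23.9400 = 0.8618 W/m².
Total ΔF = 1.5810 + 0.8618 = 2.4428 W/m².
ΔT = λ ΔF = 0.87 × 2.44 = 2.1228 K.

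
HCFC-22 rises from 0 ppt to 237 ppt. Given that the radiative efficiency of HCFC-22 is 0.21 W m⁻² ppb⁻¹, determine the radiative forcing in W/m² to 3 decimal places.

HCFC-22: Δ = 237 − 0 = 237 ppt = 0.237 ppb; ΔF = 0.21 × 0.237 = 0.0498 W/m².

ΔF = 0.050 W/m²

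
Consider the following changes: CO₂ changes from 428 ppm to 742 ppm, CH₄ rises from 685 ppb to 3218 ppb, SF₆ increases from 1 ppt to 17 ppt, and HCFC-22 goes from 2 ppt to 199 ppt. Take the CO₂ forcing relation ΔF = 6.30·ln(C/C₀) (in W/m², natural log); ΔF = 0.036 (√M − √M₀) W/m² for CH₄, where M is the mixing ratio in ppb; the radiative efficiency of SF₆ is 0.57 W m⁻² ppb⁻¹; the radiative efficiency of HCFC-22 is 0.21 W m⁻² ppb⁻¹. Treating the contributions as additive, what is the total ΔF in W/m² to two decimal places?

CO₂: 6.30 × ln(742/428) = 6.30 × ln(1.73364) = 6.30 × 0.55022 = 3.4664 W/m².
CH₄: 0.036 × (√3218 − √685) = 0.036 × (56.7274 − 26.1725) = 0.036 × 30.5549 = 1.1000 W/m².
SF₆: Δ = 17 − 1 = 16 ppt = 0.016 ppb; ΔF = 0.57 × 0.016 = 0.0091 W/m².
HCFC-22: Δ = 199 − 2 = 197 ppt = 0.197 ppb; ΔF = 0.21 × 0.197 = 0.0414 W/m².
Total ΔF = 3.4664 + 1.1000 + 0.0091 + 0.0414 = 4.6169 W/m².

ΔF = 4.62 W/m²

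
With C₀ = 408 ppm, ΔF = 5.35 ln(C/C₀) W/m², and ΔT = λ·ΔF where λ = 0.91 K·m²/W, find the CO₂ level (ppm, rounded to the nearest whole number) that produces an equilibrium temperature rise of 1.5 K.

Required forcing: ΔF = ΔT/λ = 1.5/0.91 = 1.6484 W/m².
Then ln(C/408) = ΔF/5.35 = 1.6484/5.35 = 0.30811.
So C = 408 × e^0.30811 = 408 × 1.36085 = 555.23 ppm.

C ≈ 555 ppm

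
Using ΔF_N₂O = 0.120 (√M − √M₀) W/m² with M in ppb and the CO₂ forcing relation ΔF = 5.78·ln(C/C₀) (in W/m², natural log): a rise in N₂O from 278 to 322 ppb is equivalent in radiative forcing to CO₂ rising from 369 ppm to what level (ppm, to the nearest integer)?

N₂O forcing: 0.120 × (√322 − √278) = 0.120 × (17.9444 − 16.6733) = 0.120 × 1.2711 = 0.15253 W/m².
Set 5.78 ln(C/369) = 0.15253: ln(C/369) = 0.15253/5.78 = 0.02639, so C = 369 × e^0.02639 = 369 × 1.02674 = 378.87 ppm.

C ≈ 379 ppm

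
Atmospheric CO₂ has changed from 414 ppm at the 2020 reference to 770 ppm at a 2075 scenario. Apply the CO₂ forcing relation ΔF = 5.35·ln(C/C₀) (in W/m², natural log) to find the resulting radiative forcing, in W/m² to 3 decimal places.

ΔF = 3.320 W/m²

CO₂: 5.35 × ln(770/414) = 5.35 × ln(1.85990) = 5.35 × 0.62052 = 3.3198 W/m².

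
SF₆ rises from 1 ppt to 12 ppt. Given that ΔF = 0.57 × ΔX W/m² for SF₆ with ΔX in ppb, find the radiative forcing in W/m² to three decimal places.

ΔF = 0.006 W/m²

SF₆: Δ = 12 − 1 = 11 ppt = 0.011 ppb; ΔF = 0.57 × 0.011 = 0.0063 W/m².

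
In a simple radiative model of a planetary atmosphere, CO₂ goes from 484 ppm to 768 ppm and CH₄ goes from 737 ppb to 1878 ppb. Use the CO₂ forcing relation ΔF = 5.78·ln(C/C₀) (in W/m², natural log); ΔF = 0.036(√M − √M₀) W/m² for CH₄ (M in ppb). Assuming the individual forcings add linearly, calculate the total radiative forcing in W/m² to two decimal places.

CO₂: 5.78 × ln(768/484) = 5.78 × ln(1.58678) = 5.78 × 0.46171 = 2.6687 W/m².
CH₄: 0.036 × (√1878 − √737) = 0.036 × (43.3359 − 27.1477) = 0.036 × 16.1882 = 0.5828 W/m².
Total ΔF = 2.6687 + 0.5828 = 3.2515 W/m².

ΔF = 3.25 W/m²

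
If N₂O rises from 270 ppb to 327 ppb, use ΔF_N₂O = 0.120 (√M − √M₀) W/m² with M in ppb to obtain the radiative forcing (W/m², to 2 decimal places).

N₂O: 0.120 × (√327 − √270) = 0.120 × (18.0831 − 16.4317) = 0.120 × 1.6514 = 0.1982 W/m².

ΔF = 0.20 W/m²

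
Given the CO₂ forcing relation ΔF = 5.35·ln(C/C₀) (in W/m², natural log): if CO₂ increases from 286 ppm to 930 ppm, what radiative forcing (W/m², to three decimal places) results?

CO₂: 5.35 × ln(930/286) = 5.35 × ln(3.25175) = 5.35 × 1.17919 = 6.3087 W/m².

ΔF = 6.309 W/m²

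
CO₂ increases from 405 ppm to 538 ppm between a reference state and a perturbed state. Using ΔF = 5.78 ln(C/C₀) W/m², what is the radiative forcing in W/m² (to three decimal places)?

CO₂ absorption bands are partially saturated, so forcing scales with the logarithm of the concentration ratio.
CO₂: 5.78 × ln(538/405) = 5.78 × ln(1.32840) = 5.78 × 0.28398 = 1.6414 W/m².

ΔF = 1.641 W/m²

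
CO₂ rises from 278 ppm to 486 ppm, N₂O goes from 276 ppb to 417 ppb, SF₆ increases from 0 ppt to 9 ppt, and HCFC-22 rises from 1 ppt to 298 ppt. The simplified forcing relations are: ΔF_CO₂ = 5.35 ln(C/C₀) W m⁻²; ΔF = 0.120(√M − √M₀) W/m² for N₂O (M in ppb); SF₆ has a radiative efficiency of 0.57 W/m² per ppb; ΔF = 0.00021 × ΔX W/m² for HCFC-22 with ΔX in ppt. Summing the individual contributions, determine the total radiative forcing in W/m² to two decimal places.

CO₂: 5.35 × ln(486/278) = 5.35 × ln(1.74820) = 5.35 × 0.55859 = 2.9885 W/m².
N₂O: 0.120 × (√417 − √276) = 0.120 × (20.4206 − 16.6132) = 0.120 × 3.8074 = 0.4569 W/m².
SF₆: Δ = 9 − 0 = 9 ppt = 0.009 ppb; ΔF = 0.57 × 0.009 = 0.0051 W/m².
HCFC-22: ΔF = 0.00021 × (298 − 1) = 0.00021 × 297 = 0.0624 W/m².
Total ΔF = 2.9885 + 0.4569 + 0.0051 + 0.0624 = 3.5129 W/m².

ΔF = 3.51 W/m²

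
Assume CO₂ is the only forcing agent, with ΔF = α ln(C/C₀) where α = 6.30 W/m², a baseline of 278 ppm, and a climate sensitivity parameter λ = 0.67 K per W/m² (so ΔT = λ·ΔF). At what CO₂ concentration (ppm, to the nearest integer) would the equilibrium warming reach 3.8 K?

C ≈ 684 ppm

Required forcing: ΔF = ΔT/λ = 3.8/0.67 = 5.6716 W/m².
Then ln(C/278) = ΔF/6.30 = 5.6716/6.30 = 0.90025.
So C = 278 × e^0.90025 = 278 × 2.46022 = 683.94 ppm.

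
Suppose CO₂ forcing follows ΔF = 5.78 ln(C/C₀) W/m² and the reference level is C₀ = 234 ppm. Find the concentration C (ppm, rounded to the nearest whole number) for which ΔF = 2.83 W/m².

C ≈ 382 ppm

Set 5.78 ln(C/234) = 2.83, so ln(C/234) = 2.83/5.78 = 0.48962.
Then C/234 = e^0.48962 = 1.63170, giving C = 234 × 1.63170 = 381.82 ppm.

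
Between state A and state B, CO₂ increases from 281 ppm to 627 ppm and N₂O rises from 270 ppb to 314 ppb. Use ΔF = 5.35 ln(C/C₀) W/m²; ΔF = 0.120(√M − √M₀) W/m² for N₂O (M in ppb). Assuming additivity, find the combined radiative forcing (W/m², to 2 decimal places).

ΔF = 4.45 W/m²

CO₂: 5.35 × ln(627/281) = 5.35 × ln(2.23132) = 5.35 × 0.80259 = 4.2939 W/m².
N₂O: 0.120 × (√314 − √270) = 0.120 × (17.7200 − 16.4317) = 0.120 × 1.2883 = 0.1546 W/m².
Total ΔF = 4.2939 + 0.1546 = 4.4485 W/m².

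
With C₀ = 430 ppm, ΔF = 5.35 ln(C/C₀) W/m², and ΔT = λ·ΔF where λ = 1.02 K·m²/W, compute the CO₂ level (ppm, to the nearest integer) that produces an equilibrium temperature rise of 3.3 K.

C ≈ 787 ppm

Required forcing: ΔF = ΔT/λ = 3.3/1.02 = 3.2353 W/m².
Then ln(C/430) = ΔF/5.35 = 3.2353/5.35 = 0.60473.
So C = 430 × e^0.60473 = 430 × 1.83076 = 787.23 ppm.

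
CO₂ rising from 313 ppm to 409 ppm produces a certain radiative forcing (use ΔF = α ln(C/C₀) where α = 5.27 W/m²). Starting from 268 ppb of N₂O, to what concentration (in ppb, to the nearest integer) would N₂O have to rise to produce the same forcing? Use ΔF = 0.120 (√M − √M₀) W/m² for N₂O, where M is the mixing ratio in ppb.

CO₂ forcing: 5.27 × ln(409/313) = 5.27 × 0.267512 = 1.40979 W/m².
Set 0.120(√M − √268) = 1.40979: √M = 1.40979/0.120 + √268 = 11.7483 + 16.3707 = 28.1190.
M = (28.1190)² = 790.68 ppb.

M ≈ 791 ppb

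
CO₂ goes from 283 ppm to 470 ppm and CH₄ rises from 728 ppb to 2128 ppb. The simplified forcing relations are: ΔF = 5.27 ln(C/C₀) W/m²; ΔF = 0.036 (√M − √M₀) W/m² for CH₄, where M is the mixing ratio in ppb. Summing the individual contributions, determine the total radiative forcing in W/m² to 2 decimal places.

ΔF = 3.36 W/m²

CO₂: 5.27 × ln(470/283) = 5.27 × ln(1.66078) = 5.27 × 0.50729 = 2.6734 W/m².
CH₄: 0.036 × (√2128 − √728) = 0.036 × (46.1303 − 26.9815) = 0.036 × 19.1488 = 0.6894 W/m².
Total ΔF = 2.6734 + 0.6894 = 3.3628 W/m².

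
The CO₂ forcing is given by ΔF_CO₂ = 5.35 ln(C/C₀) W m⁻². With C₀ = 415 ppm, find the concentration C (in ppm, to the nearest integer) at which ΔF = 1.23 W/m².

C ≈ 522 ppm

Set 5.35 ln(C/415) = 1.23, so ln(C/415) = 1.23/5.35 = 0.22991.
Then C/415 = e^0.22991 = 1.25849, giving C = 415 × 1.25849 = 522.27 ppm.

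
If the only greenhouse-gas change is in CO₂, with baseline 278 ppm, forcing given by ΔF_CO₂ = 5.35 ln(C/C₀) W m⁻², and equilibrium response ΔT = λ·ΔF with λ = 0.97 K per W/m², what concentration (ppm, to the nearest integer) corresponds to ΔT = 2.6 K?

Required forcing: ΔF = ΔT/λ = 2.6/0.97 = 2.6804 W/m².
Then ln(C/278) = ΔF/5.35 = 2.6804/5.35 = 0.50101.
So C = 278 × e^0.50101 = 278 × 1.65039 = 458.81 ppm.

C ≈ 459 ppm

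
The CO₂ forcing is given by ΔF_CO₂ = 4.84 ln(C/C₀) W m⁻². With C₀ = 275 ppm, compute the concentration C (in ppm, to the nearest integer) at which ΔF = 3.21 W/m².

C ≈ 534 ppm

Set 4.84 ln(C/275) = 3.21, so ln(C/275) = 3.21/4.84 = 0.66322.
Then C/275 = e^0.66322 = 1.94103, giving C = 275 × 1.94103 = 533.78 ppm.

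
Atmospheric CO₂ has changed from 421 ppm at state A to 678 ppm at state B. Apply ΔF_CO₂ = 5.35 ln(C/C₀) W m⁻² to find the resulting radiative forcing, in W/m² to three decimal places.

CO₂ absorption bands are partially saturated, so forcing scales with the logarithm of the concentration ratio.
CO₂: 5.35 × ln(678/421) = 5.35 × ln(1.61045) = 5.35 × 0.47651 = 2.5493 W/m².

ΔF = 2.549 W/m²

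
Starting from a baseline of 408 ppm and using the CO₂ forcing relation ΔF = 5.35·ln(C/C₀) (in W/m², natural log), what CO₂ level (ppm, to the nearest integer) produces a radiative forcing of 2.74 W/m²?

C ≈ 681 ppm

Set 5.35 ln(C/408) = 2.74, so ln(C/408) = 2.74/5.35 = 0.51215.
Then C/408 = e^0.51215 = 1.66888, giving C = 408 × 1.66888 = 680.90 ppm.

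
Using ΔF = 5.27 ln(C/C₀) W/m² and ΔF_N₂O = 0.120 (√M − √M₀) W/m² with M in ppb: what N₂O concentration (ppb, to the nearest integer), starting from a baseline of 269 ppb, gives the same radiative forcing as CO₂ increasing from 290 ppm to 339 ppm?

CO₂ forcing: 5.27 × ln(339/290) = 5.27 × 0.156119 = 0.82275 W/m².
Set 0.120(√M − √269) = 0.82275: √M = 0.82275/0.120 + √269 = 6.8563 + 16.4012 = 23.2575.
M = (23.2575)² = 540.91 ppb.

M ≈ 541 ppb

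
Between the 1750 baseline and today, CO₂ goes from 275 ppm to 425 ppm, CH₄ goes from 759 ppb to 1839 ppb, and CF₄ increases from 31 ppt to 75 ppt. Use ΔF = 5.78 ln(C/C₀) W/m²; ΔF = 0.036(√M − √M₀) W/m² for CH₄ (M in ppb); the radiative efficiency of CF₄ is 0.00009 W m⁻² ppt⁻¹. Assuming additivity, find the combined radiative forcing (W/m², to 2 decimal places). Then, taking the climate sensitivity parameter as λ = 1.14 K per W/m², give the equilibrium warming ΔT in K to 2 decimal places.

CO₂: 5.78 × ln(425/275) = 5.78 × ln(1.54545) = 5.78 × 0.43532 = 2.5161 W/m².
CH₄: 0.036 × (√1839 − √759) = 0.036 × (42.8836 − 27.5500) = 0.036 × 15.3336 = 0.5520 W/m².
CF₄: ΔF = 0.00009 × (75 − 31) = 0.00009 × 44 = 0.0040 W/m².
Total ΔF = 2.5161 + 0.5520 + 0.0040 = 3.0721 W/m².
ΔT = λ ΔF = 1.14 × 3.07 = 3.4998 K.

ΔF = 3.07 W/m²; ΔT = 3.50 K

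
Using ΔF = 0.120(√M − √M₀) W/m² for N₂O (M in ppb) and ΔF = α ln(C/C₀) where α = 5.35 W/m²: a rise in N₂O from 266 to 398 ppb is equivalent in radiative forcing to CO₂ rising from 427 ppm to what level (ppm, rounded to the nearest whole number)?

N₂O forcing: 0.120 × (√398 − √266) = 0.120 × (19.9499 − 16.3095) = 0.120 × 3.6404 = 0.43685 W/m².
Set 5.35 ln(C/427) = 0.43685: ln(C/427) = 0.43685/5.35 = 0.08165, so C = 427 × e^0.08165 = 427 × 1.08508 = 463.33 ppm.

C ≈ 463 ppm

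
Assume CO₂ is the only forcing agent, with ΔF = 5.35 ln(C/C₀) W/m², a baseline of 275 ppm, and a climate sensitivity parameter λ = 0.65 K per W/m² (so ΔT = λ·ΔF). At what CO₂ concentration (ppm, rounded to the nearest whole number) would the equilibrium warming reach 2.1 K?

C ≈ 503 ppm

Required forcing: ΔF = ΔT/λ = 2.1/0.65 = 3.2308 W/m².
Then ln(C/275) = ΔF/5.35 = 3.2308/5.35 = 0.60389.
So C = 275 × e^0.60389 = 275 × 1.82922 = 503.04 ppm.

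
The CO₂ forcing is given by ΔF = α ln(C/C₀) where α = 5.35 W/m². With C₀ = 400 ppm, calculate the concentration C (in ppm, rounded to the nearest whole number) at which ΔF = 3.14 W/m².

C ≈ 719 ppm

Set 5.35 ln(C/400) = 3.14, so ln(C/400) = 3.14/5.35 = 0.58692.
Then C/400 = e^0.58692 = 1.79844, giving C = 400 × 1.79844 = 719.38 ppm.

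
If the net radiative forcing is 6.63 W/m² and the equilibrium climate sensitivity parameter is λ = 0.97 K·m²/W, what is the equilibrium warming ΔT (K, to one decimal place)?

ΔT = λ ΔF = 0.97 × 6.63 = 6.4311 K.

ΔT = 6.4 K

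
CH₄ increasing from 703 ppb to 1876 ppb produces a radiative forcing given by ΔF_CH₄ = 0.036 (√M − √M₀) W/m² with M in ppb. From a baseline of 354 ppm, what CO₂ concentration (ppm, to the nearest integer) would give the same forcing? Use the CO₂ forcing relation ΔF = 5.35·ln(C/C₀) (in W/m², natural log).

CH₄ forcing: 0.036 × (√1876 − √703) = 0.036 × (43.3128 − 26.5141) = 0.036 × 16.7987 = 0.60475 W/m².
Set 5.35 ln(C/354) = 0.60475: ln(C/354) = 0.60475/5.35 = 0.11304, so C = 354 × e^0.11304 = 354 × 1.11968 = 396.37 ppm.

C ≈ 396 ppm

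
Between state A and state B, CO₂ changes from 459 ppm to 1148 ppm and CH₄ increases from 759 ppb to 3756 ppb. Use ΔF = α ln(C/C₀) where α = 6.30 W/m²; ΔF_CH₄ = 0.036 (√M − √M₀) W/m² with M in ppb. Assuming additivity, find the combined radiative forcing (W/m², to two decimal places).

ΔF = 6.99 W/m²

CO₂: 6.30 × ln(1148/459) = 6.30 × ln(2.50109) = 6.30 × 0.91673 = 5.7754 W/m².
CH₄: 0.036 × (√3756 − √759) = 0.036 × (61.2862 − 27.5500) = 0.036 × 33.7362 = 1.2145 W/m².
Total ΔF = 5.7754 + 1.2145 = 6.9899 W/m².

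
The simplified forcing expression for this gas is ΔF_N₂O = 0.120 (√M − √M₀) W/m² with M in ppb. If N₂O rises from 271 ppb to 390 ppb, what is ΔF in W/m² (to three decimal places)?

N₂O: 0.120 × (√390 − √271) = 0.120 × (19.7484 − 16.4621) = 0.120 × 3.2863 = 0.3944 W/m².

ΔF = 0.394 W/m²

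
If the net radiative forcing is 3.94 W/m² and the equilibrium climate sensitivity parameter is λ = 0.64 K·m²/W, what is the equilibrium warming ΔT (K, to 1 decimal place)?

ΔT = 2.5 K

ΔT = λ ΔF = 0.64 × 3.94 = 2.5216 K.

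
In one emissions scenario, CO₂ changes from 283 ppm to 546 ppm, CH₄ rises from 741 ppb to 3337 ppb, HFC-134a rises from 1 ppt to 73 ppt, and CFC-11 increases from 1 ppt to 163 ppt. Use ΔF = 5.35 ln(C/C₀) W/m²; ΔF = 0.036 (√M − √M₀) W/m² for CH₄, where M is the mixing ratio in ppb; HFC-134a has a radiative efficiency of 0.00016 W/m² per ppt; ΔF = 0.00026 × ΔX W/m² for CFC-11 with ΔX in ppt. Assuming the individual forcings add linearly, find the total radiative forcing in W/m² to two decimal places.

ΔF = 4.67 W/m²

CO₂: 5.35 × ln(546/283) = 5.35 × ln(1.92933) = 5.35 × 0.65717 = 3.5159 W/m².
CH₄: 0.036 × (√3337 − √741) = 0.036 × (57.7668 − 27.2213) = 0.036 × 30.5455 = 1.0996 W/m².
HFC-134a: ΔF = 0.00016 × (73 − 1) = 0.00016 × 72 = 0.0115 W/m².
CFC-11: ΔF = 0.00026 × (163 − 1) = 0.00026 × 162 = 0.0421 W/m².
Total ΔF = 3.5159 + 1.0996 + 0.0115 + 0.0421 = 4.6691 W/m².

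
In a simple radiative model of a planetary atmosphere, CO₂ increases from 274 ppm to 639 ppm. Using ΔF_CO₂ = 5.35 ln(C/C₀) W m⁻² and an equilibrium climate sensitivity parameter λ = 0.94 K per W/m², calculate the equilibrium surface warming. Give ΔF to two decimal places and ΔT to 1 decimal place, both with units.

CO₂: 5.35 × ln(639/274) = 5.35 × ln(2.33212) = 5.35 × 0.84678 = 4.5303 W/m².
ΔT = λ ΔF = 0.94 × 4.53 = 4.2582 K.

ΔF = 4.53 W/m²; ΔT = 4.3 K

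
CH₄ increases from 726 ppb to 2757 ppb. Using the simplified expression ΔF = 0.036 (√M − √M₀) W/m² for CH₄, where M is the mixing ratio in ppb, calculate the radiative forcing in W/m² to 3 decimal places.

ΔF = 0.920 W/m²

CH₄: 0.036 × (√2757 − √726) = 0.036 × (52.5071 − 26.9444) = 0.036 × 25.5627 = 0.9203 W/m².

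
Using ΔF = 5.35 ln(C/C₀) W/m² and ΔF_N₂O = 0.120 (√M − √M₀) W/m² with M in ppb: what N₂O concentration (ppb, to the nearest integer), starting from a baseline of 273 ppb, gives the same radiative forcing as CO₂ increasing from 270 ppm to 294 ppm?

CO₂ forcing: 5.35 × ln(294/270) = 5.35 × 0.085158 = 0.45560 W/m².
Set 0.120(√M − √273) = 0.45560: √M = 0.45560/0.120 + √273 = 3.7967 + 16.5227 = 20.3194.
M = (20.3194)² = 412.88 ppb.

M ≈ 413 ppb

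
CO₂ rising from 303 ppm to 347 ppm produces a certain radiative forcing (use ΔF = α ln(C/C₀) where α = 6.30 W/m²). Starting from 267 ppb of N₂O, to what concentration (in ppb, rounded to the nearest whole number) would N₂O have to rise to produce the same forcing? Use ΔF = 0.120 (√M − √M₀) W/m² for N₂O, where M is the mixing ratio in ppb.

CO₂ forcing: 6.30 × ln(347/303) = 6.30 × 0.135592 = 0.85423 W/m².
Set 0.120(√M − √267) = 0.85423: √M = 0.85423/0.120 + √267 = 7.1186 + 16.3401 = 23.4587.
M = (23.4587)² = 550.31 ppb.

M ≈ 550 ppb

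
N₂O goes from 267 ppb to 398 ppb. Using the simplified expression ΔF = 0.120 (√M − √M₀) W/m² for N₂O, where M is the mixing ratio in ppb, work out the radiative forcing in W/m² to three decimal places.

ΔF = 0.433 W/m²

N₂O: 0.120 × (√398 − √267) = 0.120 × (19.9499 − 16.3401) = 0.120 × 3.6098 = 0.4332 W/m².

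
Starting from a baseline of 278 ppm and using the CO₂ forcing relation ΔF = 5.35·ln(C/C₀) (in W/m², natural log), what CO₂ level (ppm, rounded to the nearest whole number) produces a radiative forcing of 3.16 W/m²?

Set 5.35 ln(C/278) = 3.16, so ln(C/278) = 3.16/5.35 = 0.59065.
Then C/278 = e^0.59065 = 1.80516, giving C = 278 × 1.80516 = 501.83 ppm.

C ≈ 502 ppm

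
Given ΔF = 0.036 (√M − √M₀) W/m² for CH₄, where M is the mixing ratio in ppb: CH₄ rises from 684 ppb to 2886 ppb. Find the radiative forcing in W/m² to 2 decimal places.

ΔF = 0.99 W/m²

CH₄: 0.036 × (√2886 − √684) = 0.036 × (53.7215 − 26.1534) = 0.036 × 27.5681 = 0.9925 W/m².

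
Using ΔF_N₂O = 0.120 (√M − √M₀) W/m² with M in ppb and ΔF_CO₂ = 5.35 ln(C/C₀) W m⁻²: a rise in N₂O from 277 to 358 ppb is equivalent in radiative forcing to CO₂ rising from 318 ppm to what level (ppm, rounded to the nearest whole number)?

C ≈ 335 ppm

N₂O forcing: 0.120 × (√358 − √277) = 0.120 × (18.9209 − 16.6433) = 0.120 × 2.2776 = 0.27331 W/m².
Set 5.35 ln(C/318) = 0.27331: ln(C/318) = 0.27331/5.35 = 0.05109, so C = 318 × e^0.05109 = 318 × 1.05242 = 334.67 ppm.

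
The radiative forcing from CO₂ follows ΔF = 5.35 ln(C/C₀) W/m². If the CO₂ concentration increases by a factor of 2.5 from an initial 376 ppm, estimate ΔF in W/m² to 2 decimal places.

ΔF = 4.90 W/m²

ΔF = 5.35 × ln(2.5) = 5.35 × 0.91629 = 4.9022 W/m².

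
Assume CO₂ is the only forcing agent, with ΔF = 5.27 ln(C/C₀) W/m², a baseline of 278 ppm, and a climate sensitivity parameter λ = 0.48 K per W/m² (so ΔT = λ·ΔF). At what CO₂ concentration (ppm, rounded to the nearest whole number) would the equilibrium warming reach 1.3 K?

C ≈ 465 ppm

Required forcing: ΔF = ΔT/λ = 1.3/0.48 = 2.7083 W/m².
Then ln(C/278) = ΔF/5.27 = 2.7083/5.27 = 0.51391.
So C = 278 × e^0.51391 = 278 × 1.67182 = 464.77 ppm.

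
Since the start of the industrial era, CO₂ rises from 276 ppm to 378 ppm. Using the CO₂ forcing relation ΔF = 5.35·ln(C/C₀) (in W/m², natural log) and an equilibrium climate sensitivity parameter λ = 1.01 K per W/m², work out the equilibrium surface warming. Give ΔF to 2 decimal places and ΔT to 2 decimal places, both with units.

CO₂: 5.35 × ln(378/276) = 5.35 × ln(1.36957) = 5.35 × 0.31450 = 1.6826 W/m².
ΔT = λ ΔF = 1.01 × 1.68 = 1.6968 K.

ΔF = 1.68 W/m²; ΔT = 1.70 K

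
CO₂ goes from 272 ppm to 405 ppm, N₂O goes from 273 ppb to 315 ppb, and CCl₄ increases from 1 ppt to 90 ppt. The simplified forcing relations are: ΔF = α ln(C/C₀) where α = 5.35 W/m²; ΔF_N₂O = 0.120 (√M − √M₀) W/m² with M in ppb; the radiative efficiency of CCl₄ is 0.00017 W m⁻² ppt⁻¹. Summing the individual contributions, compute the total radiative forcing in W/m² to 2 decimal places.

ΔF = 2.29 W/m²

CO₂: 5.35 × ln(405/272) = 5.35 × ln(1.48897) = 5.35 × 0.39808 = 2.1297 W/m².
N₂O: 0.120 × (√315 − √273) = 0.120 × (17.7482 − 16.5227) = 0.120 × 1.2255 = 0.1471 W/m².
CCl₄: ΔF = 0.00017 × (90 − 1) = 0.00017 × 89 = 0.0151 W/m².
Total ΔF = 2.1297 + 0.1471 + 0.0151 = 2.2919 W/m².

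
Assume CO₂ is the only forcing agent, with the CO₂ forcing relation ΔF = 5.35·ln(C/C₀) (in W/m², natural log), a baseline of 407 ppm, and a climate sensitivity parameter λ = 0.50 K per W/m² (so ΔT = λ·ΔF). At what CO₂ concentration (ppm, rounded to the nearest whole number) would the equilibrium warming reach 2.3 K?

Required forcing: ΔF = ΔT/λ = 2.3/0.50 = 4.6000 W/m².
Then ln(C/407) = ΔF/5.35 = 4.6000/5.35 = 0.85981.
So C = 407 × e^0.85981 = 407 × 2.36271 = 961.62 ppm.

C ≈ 962 ppm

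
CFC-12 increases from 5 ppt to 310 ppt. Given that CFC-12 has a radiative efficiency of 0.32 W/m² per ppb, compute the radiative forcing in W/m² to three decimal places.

CFC-12: Δ = 310 − 5 = 305 ppt = 0.305 ppb; ΔF = 0.32 × 0.305 = 0.0976 W/m².

ΔF = 0.098 W/m²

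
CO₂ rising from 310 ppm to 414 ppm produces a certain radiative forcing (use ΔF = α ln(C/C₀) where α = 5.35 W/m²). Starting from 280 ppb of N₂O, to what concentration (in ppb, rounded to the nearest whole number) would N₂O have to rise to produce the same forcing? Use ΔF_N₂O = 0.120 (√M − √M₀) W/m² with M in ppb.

CO₂ forcing: 5.35 × ln(414/310) = 5.35 × 0.289294 = 1.54772 W/m².
Set 0.120(√M − √280) = 1.54772: √M = 1.54772/0.120 + √280 = 12.8977 + 16.7332 = 29.6309.
M = (29.6309)² = 877.99 ppb.

M ≈ 878 ppb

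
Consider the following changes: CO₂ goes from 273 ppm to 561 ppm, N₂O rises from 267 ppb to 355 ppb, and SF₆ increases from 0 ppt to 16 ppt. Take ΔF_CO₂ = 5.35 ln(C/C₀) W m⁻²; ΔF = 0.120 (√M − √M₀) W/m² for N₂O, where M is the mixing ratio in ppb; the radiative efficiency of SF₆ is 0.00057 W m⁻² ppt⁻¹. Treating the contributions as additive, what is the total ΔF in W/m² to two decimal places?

CO₂: 5.35 × ln(561/273) = 5.35 × ln(2.05495) = 5.35 × 0.72025 = 3.8533 W/m².
N₂O: 0.120 × (√355 − √267) = 0.120 × (18.8414 − 16.3401) = 0.120 × 2.5013 = 0.3002 W/m².
SF₆: ΔF = 0.00057 × (16 − 0) = 0.00057 × 16 = 0.0091 W/m².
Total ΔF = 3.8533 + 0.3002 + 0.0091 = 4.1626 W/m².

ΔF = 4.16 W/m²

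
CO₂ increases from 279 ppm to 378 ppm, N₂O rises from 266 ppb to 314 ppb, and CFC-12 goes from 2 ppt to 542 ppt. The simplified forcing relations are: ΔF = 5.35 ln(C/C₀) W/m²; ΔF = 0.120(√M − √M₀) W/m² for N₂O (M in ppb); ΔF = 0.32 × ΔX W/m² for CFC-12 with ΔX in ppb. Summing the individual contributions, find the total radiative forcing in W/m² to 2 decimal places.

CO₂: 5.35 × ln(378/279) = 5.35 × ln(1.35484) = 5.35 × 0.30368 = 1.6247 W/m².
N₂O: 0.120 × (√314 − √266) = 0.120 × (17.7200 − 16.3095) = 0.120 × 1.4105 = 0.1693 W/m².
CFC-12: Δ = 542 − 2 = 540 ppt = 0.540 ppb; ΔF = 0.32 × 0.540 = 0.1728 W/m².
Total ΔF = 1.6247 + 0.1693 + 0.1728 = 1.9668 W/m².

ΔF = 1.97 W/m²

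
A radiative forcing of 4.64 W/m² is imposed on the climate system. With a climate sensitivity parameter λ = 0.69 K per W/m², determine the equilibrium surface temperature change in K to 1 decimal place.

ΔT = 3.2 K

ΔT = λ ΔF = 0.69 × 4.64 = 3.2016 K.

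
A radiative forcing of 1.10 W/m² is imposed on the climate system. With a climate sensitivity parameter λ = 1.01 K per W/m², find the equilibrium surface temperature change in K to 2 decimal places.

ΔT = λ ΔF = 1.01 × 1.10 = 1.1110 K.

ΔT = 1.11 K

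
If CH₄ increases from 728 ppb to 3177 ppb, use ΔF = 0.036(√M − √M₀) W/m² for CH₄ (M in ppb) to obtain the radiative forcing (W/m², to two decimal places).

ΔF = 1.06 W/m²

CH₄: 0.036 × (√3177 − √728) = 0.036 × (56.3649 − 26.9815) = 0.036 × 29.3834 = 1.0578 W/m².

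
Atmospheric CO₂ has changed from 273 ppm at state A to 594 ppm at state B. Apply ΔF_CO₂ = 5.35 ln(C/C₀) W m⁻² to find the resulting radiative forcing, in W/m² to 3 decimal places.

ΔF = 4.159 W/m²

CO₂: 5.35 × ln(594/273) = 5.35 × ln(2.17582) = 5.35 × 0.77741 = 4.1591 W/m².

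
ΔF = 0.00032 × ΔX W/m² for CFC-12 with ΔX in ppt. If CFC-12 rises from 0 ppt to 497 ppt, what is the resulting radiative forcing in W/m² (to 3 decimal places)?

CFC-12: ΔF = 0.00032 × (497 − 0) = 0.00032 × 497 = 0.1590 W/m².

ΔF = 0.159 W/m²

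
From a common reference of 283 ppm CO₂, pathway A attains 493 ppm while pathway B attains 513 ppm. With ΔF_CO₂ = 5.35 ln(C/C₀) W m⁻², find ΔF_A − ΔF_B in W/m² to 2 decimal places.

ΔF_A = 5.35 ln(493/283) = 5.35 × 0.55506 = 2.9696 W/m².
ΔF_B = 5.35 ln(513/283) = 5.35 × 0.59483 = 3.1823 W/m².
Difference: 2.9696 − 3.1823 = -0.2127 W/m².

ΔF_A − ΔF_B = -0.21 W/m²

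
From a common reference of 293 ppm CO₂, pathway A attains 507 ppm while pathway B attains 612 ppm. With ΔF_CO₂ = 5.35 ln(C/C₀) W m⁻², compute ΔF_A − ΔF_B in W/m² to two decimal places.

ΔF_A − ΔF_B = -1.01 W/m²

ΔF_A = 5.35 ln(507/293) = 5.35 × 0.54834 = 2.9336 W/m².
ΔF_B = 5.35 ln(612/293) = 5.35 × 0.73656 = 3.9406 W/m².
Difference: 2.9336 − 3.9406 = -1.0070 W/m².
(Equivalently, ΔF_A − ΔF_B = 5.35 ln(507/612) = 5.35 × -0.18822 = -1.0070 W/m².)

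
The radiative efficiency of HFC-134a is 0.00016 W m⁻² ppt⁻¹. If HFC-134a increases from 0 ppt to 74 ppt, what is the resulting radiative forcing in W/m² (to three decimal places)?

ΔF = 0.012 W/m²

HFC-134a: ΔF = 0.00016 × (74 − 0) = 0.00016 × 74 = 0.0118 W/m².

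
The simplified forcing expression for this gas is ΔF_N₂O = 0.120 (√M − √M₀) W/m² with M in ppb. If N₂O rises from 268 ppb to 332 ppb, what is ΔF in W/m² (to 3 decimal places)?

N₂O: 0.120 × (√332 − √268) = 0.120 × (18.2209 − 16.3707) = 0.120 × 1.8502 = 0.2220 W/m².

ΔF = 0.222 W/m²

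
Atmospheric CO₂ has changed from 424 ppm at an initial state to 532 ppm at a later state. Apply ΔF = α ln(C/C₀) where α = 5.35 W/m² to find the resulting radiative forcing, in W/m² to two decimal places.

ΔF = 1.21 W/m²

CO₂: 5.35 × ln(532/424) = 5.35 × ln(1.25472) = 5.35 × 0.22691 = 1.2140 W/m².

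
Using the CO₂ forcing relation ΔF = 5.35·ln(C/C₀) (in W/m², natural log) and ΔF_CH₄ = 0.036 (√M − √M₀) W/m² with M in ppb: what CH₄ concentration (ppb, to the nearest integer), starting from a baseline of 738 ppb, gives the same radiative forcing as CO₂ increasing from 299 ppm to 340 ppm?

M ≈ 2140 ppb

CO₂ forcing: 5.35 × ln(340/299) = 5.35 × 0.128502 = 0.68749 W/m².
Set 0.036(√M − √738) = 0.68749: √M = 0.68749/0.036 + √738 = 19.0969 + 27.1662 = 46.2631.
M = (46.2631)² = 2140.27 ppb.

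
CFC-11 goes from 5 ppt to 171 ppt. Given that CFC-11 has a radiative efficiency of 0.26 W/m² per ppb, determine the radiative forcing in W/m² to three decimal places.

ΔF = 0.043 W/m²

CFC-11: Δ = 171 − 5 = 166 ppt = 0.166 ppb; ΔF = 0.26 × 0.166 = 0.0432 W/m².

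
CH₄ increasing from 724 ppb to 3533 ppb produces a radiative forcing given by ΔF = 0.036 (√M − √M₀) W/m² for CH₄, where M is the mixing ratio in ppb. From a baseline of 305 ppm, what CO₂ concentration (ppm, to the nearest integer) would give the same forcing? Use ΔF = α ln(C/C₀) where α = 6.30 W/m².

C ≈ 367 ppm

CH₄ forcing: 0.036 × (√3533 − √724) = 0.036 × (59.4390 − 26.9072) = 0.036 × 32.5318 = 1.17114 W/m².
Set 6.30 ln(C/305) = 1.17114: ln(C/305) = 1.17114/6.30 = 0.18590, so C = 305 × e^0.18590 = 305 × 1.20430 = 367.31 ppm.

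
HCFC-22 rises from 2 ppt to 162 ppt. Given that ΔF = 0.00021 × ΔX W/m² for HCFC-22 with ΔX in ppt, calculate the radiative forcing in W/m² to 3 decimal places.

ΔF = 0.034 W/m²

HCFC-22: ΔF = 0.00021 × (162 − 2) = 0.00021 × 160 = 0.0336 W/m².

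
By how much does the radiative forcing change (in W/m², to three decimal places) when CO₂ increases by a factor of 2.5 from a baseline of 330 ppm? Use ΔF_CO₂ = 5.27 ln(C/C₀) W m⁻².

Because the forcing depends only on the ratio C/C₀, the initial concentration does not enter.
ΔF = 5.27 × ln(2.5) = 5.27 × 0.91629 = 4.8288 W/m².

ΔF = 4.829 W/m²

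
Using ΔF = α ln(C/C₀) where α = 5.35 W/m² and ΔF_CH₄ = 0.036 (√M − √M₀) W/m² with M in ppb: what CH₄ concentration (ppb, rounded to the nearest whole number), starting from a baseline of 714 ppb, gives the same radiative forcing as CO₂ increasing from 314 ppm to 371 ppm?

CO₂ forcing: 5.35 × ln(371/314) = 5.35 × 0.166809 = 0.89243 W/m².
Set 0.036(√M − √714) = 0.89243: √M = 0.89243/0.036 + √714 = 24.7897 + 26.7208 = 51.5105.
M = (51.5105)² = 2653.33 ppb.

M ≈ 2653 ppb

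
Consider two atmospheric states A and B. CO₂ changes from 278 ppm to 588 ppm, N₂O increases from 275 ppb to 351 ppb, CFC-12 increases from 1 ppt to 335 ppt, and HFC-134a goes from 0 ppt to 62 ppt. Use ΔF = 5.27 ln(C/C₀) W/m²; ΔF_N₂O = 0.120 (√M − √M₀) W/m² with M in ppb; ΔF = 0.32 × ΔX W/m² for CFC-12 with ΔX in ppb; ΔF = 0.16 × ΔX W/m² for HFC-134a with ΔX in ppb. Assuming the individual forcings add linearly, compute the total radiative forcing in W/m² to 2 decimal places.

CO₂: 5.27 × ln(588/278) = 5.27 × ln(2.11511) = 5.27 × 0.74911 = 3.9478 W/m².
N₂O: 0.120 × (√351 − √275) = 0.120 × (18.7350 − 16.5831) = 0.120 × 2.1519 = 0.2582 W/m².
CFC-12: Δ = 335 − 1 = 334 ppt = 0.334 ppb; ΔF = 0.32 × 0.334 = 0.1069 W/m².
HFC-134a: Δ = 62 − 0 = 62 ppt = 0.062 ppb; ΔF = 0.16 × 0.062 = 0.0099 W/m².
Total ΔF = 3.9478 + 0.2582 + 0.1069 + 0.0099 = 4.3228 W/m².

ΔF = 4.32 W/m²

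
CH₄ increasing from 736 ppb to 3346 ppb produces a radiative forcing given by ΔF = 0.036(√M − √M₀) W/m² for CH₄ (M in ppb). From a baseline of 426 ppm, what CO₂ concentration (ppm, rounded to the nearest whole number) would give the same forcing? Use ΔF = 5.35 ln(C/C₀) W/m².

C ≈ 524 ppm

CH₄ forcing: 0.036 × (√3346 − √736) = 0.036 × (57.8446 − 27.1293) = 0.036 × 30.7153 = 1.10575 W/m².
Set 5.35 ln(C/426) = 1.10575: ln(C/426) = 1.10575/5.35 = 0.20668, so C = 426 × e^0.20668 = 426 × 1.22959 = 523.81 ppm.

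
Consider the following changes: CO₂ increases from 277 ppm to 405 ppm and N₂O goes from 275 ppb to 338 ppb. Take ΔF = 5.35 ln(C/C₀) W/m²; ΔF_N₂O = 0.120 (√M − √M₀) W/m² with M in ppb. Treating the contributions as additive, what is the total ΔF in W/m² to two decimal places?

CO₂: 5.35 × ln(405/277) = 5.35 × ln(1.46209) = 5.35 × 0.37987 = 2.0323 W/m².
N₂O: 0.120 × (√338 − √275) = 0.120 × (18.3848 − 16.5831) = 0.120 × 1.8017 = 0.2162 W/m².
Total ΔF = 2.0323 + 0.2162 = 2.2485 W/m².

ΔF = 2.25 W/m²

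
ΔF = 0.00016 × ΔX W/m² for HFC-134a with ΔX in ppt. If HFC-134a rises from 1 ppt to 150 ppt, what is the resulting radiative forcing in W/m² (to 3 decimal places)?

ΔF = 0.024 W/m²

HFC-134a: ΔF = 0.00016 × (150 − 1) = 0.00016 × 149 = 0.0238 W/m².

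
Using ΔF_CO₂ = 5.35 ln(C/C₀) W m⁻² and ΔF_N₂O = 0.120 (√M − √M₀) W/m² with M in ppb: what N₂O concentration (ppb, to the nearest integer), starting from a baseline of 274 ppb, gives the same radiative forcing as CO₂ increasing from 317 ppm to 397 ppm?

CO₂ forcing: 5.35 × ln(397/317) = 5.35 × 0.225035 = 1.20394 W/m².
Set 0.120(√M − √274) = 1.20394: √M = 1.20394/0.120 + √274 = 10.0328 + 16.5529 = 26.5857.
M = (26.5857)² = 706.80 ppb.

M ≈ 707 ppb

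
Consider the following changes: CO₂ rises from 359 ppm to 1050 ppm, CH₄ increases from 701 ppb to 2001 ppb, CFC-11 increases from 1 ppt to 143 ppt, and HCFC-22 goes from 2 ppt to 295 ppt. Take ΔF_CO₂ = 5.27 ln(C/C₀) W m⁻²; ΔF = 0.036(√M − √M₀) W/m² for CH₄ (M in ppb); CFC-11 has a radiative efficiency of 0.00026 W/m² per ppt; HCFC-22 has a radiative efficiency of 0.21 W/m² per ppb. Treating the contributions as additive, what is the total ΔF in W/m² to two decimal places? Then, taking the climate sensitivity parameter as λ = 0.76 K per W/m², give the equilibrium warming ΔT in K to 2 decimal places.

CO₂: 5.27 × ln(1050/359) = 5.27 × ln(2.92479) = 5.27 × 1.07322 = 5.6559 W/m².
CH₄: 0.036 × (√2001 − √701) = 0.036 × (44.7325 − 26.4764) = 0.036 × 18.2561 = 0.6572 W/m².
CFC-11: ΔF = 0.00026 × (143 − 1) = 0.00026 × 142 = 0.0369 W/m².
HCFC-22: Δ = 295 − 2 = 293 ppt = 0.293 ppb; ΔF = 0.21 × 0.293 = 0.0615 W/m².
Total ΔF = 5.6559 + 0.6572 + 0.0369 + 0.0615 = 6.4115 W/m².
ΔT = λ ΔF = 0.76 × 6.41 = 4.8716 K.

ΔF = 6.41 W/m²; ΔT = 4.87 K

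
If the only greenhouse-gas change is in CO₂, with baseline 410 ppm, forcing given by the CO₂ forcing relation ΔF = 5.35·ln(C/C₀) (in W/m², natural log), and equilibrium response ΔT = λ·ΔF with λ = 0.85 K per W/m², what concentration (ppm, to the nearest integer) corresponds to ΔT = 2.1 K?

C ≈ 651 ppm

Required forcing: ΔF = ΔT/λ = 2.1/0.85 = 2.4706 W/m².
Then ln(C/410) = ΔF/5.35 = 2.4706/5.35 = 0.46179.
So C = 410 × e^0.46179 = 410 × 1.58691 = 650.63 ppm.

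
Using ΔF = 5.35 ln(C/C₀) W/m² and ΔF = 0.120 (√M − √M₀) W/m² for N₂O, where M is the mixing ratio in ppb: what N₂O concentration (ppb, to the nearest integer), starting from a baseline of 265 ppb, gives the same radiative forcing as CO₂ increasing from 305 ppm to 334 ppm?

CO₂ forcing: 5.35 × ln(334/305) = 5.35 × 0.090829 = 0.48594 W/m².
Set 0.120(√M − √265) = 0.48594: √M = 0.48594/0.120 + √265 = 4.0495 + 16.2788 = 20.3283.
M = (20.3283)² = 413.24 ppb.

M ≈ 413 ppb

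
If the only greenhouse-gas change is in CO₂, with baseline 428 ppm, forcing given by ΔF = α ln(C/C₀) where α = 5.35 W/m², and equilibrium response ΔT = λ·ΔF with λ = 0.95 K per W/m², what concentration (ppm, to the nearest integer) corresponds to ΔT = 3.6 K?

Required forcing: ΔF = ΔT/λ = 3.6/0.95 = 3.7895 W/m².
Then ln(C/428) = ΔF/5.35 = 3.7895/5.35 = 0.70832.
So C = 428 × e^0.70832 = 428 × 2.03058 = 869.09 ppm.

C ≈ 869 ppm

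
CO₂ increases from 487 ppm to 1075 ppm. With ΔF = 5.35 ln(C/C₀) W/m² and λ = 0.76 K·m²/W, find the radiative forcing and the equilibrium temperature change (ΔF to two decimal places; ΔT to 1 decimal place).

CO₂: 5.35 × ln(1075/487) = 5.35 × ln(2.20739) = 5.35 × 0.79181 = 4.2362 W/m².
ΔT = λ ΔF = 0.76 × 4.24 = 3.2224 K.

ΔF = 4.24 W/m²; ΔT = 3.2 K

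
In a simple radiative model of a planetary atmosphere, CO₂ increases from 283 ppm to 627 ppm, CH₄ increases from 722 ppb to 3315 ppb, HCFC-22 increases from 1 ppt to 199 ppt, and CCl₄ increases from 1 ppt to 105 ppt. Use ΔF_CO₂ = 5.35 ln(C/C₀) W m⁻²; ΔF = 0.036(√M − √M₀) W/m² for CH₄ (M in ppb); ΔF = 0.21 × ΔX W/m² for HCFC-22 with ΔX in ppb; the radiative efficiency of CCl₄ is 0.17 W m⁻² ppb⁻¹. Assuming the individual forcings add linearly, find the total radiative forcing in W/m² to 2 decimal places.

ΔF = 5.42 W/m²

CO₂: 5.35 × ln(627/283) = 5.35 × ln(2.21555) = 5.35 × 0.79550 = 4.2559 W/m².
CH₄: 0.036 × (√3315 − √722) = 0.036 × (57.5760 − 26.8701) = 0.036 × 30.7059 = 1.1054 W/m².
HCFC-22: Δ = 199 − 1 = 198 ppt = 0.198 ppb; ΔF = 0.21 × 0.198 = 0.0416 W/m².
CCl₄: Δ = 105 − 1 = 104 ppt = 0.104 ppb; ΔF = 0.17 × 0.104 = 0.0177 W/m².
Total ΔF = 4.2559 + 1.1054 + 0.0416 + 0.0177 = 5.4206 W/m².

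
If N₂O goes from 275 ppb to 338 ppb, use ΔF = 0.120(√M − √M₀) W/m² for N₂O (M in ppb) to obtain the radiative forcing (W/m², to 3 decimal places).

N₂O: 0.120 × (√338 − √275) = 0.120 × (18.3848 − 16.5831) = 0.120 × 1.8017 = 0.2162 W/m².

ΔF = 0.216 W/m²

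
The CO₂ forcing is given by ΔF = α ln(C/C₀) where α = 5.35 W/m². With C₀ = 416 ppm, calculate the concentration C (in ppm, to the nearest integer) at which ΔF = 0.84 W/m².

Set 5.35 ln(C/416) = 0.84, so ln(C/416) = 0.84/5.35 = 0.15701.
Then C/416 = e^0.15701 = 1.17001, giving C = 416 × 1.17001 = 486.72 ppm.

C ≈ 487 ppm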